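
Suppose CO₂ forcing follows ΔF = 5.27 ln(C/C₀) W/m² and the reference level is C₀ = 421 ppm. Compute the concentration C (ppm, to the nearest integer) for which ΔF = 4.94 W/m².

Set 5.27 ln(C/421) = 4.94, so ln(C/421) = 4.94/5.27 = 0.93738.
Then C/421 = e^0.93738 = 2.55328, giving C = 421 × 2.55328 = 1074.93 ppm.

C ≈ 1075 ppm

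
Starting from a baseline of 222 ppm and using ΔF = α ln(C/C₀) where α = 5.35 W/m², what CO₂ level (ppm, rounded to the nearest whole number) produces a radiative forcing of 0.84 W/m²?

C ≈ 260 ppm

Set 5.35 ln(C/222) = 0.84, so ln(C/222) = 0.84/5.35 = 0.15701.
Then C/222 = e^0.15701 = 1.17001, giving C = 222 × 1.17001 = 259.74 ppm.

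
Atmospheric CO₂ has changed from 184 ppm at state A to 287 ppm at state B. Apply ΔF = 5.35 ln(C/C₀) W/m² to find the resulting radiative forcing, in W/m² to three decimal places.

CO₂ absorption bands are partially saturated, so forcing scales with the logarithm of the concentration ratio.
CO₂: 5.35 × ln(287/184) = 5.35 × ln(1.55978) = 5.35 × 0.44454 = 2.3783 W/m².

ΔF = 2.378 W/m²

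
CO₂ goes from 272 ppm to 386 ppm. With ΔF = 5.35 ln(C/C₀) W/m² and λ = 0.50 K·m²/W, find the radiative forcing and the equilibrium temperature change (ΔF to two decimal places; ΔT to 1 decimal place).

CO₂: 5.35 × ln(386/272) = 5.35 × ln(1.41912) = 5.35 × 0.35004 = 1.8727 W/m².
ΔT = λ ΔF = 0.50 × 1.87 = 0.9350 K.

ΔF = 1.87 W/m²; ΔT = 0.9 K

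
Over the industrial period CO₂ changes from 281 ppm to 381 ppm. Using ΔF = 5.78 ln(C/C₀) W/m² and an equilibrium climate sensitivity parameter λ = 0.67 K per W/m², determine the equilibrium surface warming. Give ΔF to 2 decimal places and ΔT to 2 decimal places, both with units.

ΔF = 1.76 W/m²; ΔT = 1.18 K

CO₂: 5.78 × ln(381/281) = 5.78 × ln(1.35587) = 5.78 × 0.30444 = 1.7597 W/m².
ΔT = λ ΔF = 0.67 × 1.76 = 1.1792 K.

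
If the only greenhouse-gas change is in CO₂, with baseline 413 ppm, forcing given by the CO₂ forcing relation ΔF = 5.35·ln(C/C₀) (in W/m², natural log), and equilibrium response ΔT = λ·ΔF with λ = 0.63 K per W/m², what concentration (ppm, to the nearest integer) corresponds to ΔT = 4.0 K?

C ≈ 1353 ppm

Required forcing: ΔF = ΔT/λ = 4.0/0.63 = 6.3492 W/m².
Then ln(C/413) = ΔF/5.35 = 6.3492/5.35 = 1.18677.
So C = 413 × e^1.18677 = 413 × 3.27648 = 1353.19 ppm.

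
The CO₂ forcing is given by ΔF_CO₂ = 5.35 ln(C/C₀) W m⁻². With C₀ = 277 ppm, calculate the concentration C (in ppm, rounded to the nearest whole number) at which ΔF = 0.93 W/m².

Set 5.35 ln(C/277) = 0.93, so ln(C/277) = 0.93/5.35 = 0.17383.
Then C/277 = e^0.17383 = 1.18985, giving C = 277 × 1.18985 = 329.59 ppm.

C ≈ 330 ppm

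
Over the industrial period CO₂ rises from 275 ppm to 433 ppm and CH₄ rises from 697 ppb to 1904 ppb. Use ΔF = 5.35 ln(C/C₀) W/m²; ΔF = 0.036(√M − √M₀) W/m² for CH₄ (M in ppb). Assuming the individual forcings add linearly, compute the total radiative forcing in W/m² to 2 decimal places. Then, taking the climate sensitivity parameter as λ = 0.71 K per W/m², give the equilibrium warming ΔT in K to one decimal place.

ΔF = 3.05 W/m²; ΔT = 2.2 K

CO₂: 5.35 × ln(433/275) = 5.35 × ln(1.57455) = 5.35 × 0.45397 = 2.4287 W/m².
CH₄: 0.036 × (√1904 − √697) = 0.036 × (43.6348 − 26.4008) = 0.036 × 17.2340 = 0.6204 W/m².
Total ΔF = 2.4287 + 0.6204 = 3.0491 W/m².
ΔT = λ ΔF = 0.71 × 3.05 = 2.1655 K.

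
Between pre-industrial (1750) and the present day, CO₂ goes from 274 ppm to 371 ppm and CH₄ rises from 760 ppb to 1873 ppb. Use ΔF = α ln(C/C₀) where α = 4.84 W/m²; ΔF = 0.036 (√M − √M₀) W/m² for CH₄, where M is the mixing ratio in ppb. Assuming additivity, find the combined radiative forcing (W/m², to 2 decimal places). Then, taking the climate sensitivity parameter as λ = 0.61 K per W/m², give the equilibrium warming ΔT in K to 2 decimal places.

ΔF = 2.03 W/m²; ΔT = 1.24 K

CO₂: 4.84 × ln(371/274) = 4.84 × ln(1.35401) = 4.84 × 0.30307 = 1.4669 W/m².
CH₄: 0.036 × (√1873 − √760) = 0.036 × (43.2782 − 27.5681) = 0.036 × 15.7101 = 0.5656 W/m².
Total ΔF = 1.4669 + 0.5656 = 2.0325 W/m².
ΔT = λ ΔF = 0.61 × 2.03 = 1.2383 K.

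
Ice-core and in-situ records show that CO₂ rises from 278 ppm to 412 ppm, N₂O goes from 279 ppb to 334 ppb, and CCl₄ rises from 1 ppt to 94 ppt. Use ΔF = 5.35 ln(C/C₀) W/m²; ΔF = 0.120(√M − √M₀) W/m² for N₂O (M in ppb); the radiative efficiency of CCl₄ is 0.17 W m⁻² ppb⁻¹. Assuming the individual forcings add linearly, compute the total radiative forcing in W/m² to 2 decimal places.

CO₂: 5.35 × ln(412/278) = 5.35 × ln(1.48201) = 5.35 × 0.39340 = 2.1047 W/m².
N₂O: 0.120 × (√334 − √279) = 0.120 × (18.2757 − 16.7033) = 0.120 × 1.5724 = 0.1887 W/m².
CCl₄: Δ = 94 − 1 = 93 ppt = 0.093 ppb; ΔF = 0.17 × 0.093 = 0.0158 W/m².
Total ΔF = 2.1047 + 0.1887 + 0.0158 = 2.3092 W/m².

ΔF = 2.31 W/m²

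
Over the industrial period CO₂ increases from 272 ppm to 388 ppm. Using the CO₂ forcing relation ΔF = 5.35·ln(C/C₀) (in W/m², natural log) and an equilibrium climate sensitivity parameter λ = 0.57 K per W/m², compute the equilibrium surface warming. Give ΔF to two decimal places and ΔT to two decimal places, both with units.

ΔF = 1.90 W/m²; ΔT = 1.08 K

CO₂: 5.35 × ln(388/272) = 5.35 × ln(1.42647) = 5.35 × 0.35520 = 1.9003 W/m².
ΔT = λ ΔF = 0.57 × 1.90 = 1.0830 K.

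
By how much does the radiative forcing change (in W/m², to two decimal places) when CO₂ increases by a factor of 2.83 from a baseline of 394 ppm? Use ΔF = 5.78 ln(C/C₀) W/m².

Because the forcing depends only on the ratio C/C₀, the initial concentration does not enter.
ΔF = 5.78 × ln(2.83) = 5.78 × 1.04028 = 6.0128 W/m².

ΔF = 6.01 W/m²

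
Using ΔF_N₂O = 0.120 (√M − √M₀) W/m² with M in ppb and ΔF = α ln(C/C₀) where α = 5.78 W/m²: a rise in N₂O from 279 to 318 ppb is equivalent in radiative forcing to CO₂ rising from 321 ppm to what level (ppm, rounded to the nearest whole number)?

C ≈ 329 ppm

N₂O forcing: 0.120 × (√318 − √279) = 0.120 × (17.8326 − 16.7033) = 0.120 × 1.1293 = 0.13552 W/m².
Set 5.78 ln(C/321) = 0.13552: ln(C/321) = 0.13552/5.78 = 0.02345, so C = 321 × e^0.02345 = 321 × 1.02373 = 328.62 ppm.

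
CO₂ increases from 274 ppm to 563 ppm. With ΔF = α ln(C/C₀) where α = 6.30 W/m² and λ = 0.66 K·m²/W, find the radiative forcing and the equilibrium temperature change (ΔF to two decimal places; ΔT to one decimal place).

CO₂: 6.30 × ln(563/274) = 6.30 × ln(2.05474) = 6.30 × 0.72015 = 4.5369 W/m².
ΔT = λ ΔF = 0.66 × 4.54 = 2.9964 K.

ΔF = 4.54 W/m²; ΔT = 3.0 K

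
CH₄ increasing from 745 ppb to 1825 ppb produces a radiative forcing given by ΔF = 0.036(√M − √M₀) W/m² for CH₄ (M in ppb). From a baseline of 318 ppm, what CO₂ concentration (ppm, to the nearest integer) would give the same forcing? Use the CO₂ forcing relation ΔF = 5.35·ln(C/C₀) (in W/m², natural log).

C ≈ 353 ppm

CH₄ forcing: 0.036 × (√1825 − √745) = 0.036 × (42.7200 − 27.2947) = 0.036 × 15.4253 = 0.55531 W/m².
Set 5.35 ln(C/318) = 0.55531: ln(C/318) = 0.55531/5.35 = 0.10380, so C = 318 × e^0.10380 = 318 × 1.10938 = 352.78 ppm.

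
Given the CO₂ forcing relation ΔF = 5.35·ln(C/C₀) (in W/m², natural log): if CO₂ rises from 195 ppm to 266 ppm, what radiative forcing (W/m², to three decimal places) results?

ΔF = 1.661 W/m²

CO₂: 5.35 × ln(266/195) = 5.35 × ln(1.36410) = 5.35 × 0.31049 = 1.6611 W/m².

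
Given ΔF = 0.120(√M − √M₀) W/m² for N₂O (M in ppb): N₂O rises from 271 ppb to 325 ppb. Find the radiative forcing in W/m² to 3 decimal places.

ΔF = 0.188 W/m²

N₂O: 0.120 × (√325 − √271) = 0.120 × (18.0278 − 16.4621) = 0.120 × 1.5657 = 0.1879 W/m².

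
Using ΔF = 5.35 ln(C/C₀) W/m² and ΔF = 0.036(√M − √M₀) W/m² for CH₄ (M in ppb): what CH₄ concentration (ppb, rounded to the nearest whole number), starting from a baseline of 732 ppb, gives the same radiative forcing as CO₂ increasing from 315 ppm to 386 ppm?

M ≈ 3279 ppb

CO₂ forcing: 5.35 × ln(386/315) = 5.35 × 0.203265 = 1.08747 W/m².
Set 0.036(√M − √732) = 1.08747: √M = 1.08747/0.036 + √732 = 30.2075 + 27.0555 = 57.2630.
M = (57.2630)² = 3279.05 ppb.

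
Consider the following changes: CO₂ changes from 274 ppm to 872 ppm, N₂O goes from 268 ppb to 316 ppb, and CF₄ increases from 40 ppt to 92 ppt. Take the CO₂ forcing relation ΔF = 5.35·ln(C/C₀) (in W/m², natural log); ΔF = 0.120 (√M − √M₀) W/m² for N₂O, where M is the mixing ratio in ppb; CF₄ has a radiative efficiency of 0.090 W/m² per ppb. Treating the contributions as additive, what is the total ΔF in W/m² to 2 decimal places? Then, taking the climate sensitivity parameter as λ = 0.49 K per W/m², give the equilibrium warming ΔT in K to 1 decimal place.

ΔF = 6.37 W/m²; ΔT = 3.1 K

CO₂: 5.35 × ln(872/274) = 5.35 × ln(3.18248) = 5.35 × 1.15766 = 6.1935 W/m².
N₂O: 0.120 × (√316 − √268) = 0.120 × (17.7764 − 16.3707) = 0.120 × 1.4057 = 0.1687 W/m².
CF₄: Δ = 92 − 40 = 52 ppt = 0.052 ppb; ΔF = 0.090 × 0.052 = 0.0047 W/m².
Total ΔF = 6.1935 + 0.1687 + 0.0047 = 6.3669 W/m².
ΔT = λ ΔF = 0.49 × 6.37 = 3.1213 K.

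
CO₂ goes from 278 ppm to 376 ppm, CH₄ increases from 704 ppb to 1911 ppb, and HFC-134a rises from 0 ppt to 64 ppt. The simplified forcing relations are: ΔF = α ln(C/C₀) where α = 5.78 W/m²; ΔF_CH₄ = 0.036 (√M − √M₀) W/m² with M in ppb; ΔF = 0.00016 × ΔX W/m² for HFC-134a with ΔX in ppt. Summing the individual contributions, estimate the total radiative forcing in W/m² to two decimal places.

CO₂: 5.78 × ln(376/278) = 5.78 × ln(1.35252) = 5.78 × 0.30197 = 1.7454 W/m².
CH₄: 0.036 × (√1911 − √704) = 0.036 × (43.7150 − 26.5330) = 0.036 × 17.1820 = 0.6186 W/m².
HFC-134a: ΔF = 0.00016 × (64 − 0) = 0.00016 × 64 = 0.0102 W/m².
Total ΔF = 1.7454 + 0.6186 + 0.0102 = 2.3742 W/m².

ΔF = 2.37 W/m²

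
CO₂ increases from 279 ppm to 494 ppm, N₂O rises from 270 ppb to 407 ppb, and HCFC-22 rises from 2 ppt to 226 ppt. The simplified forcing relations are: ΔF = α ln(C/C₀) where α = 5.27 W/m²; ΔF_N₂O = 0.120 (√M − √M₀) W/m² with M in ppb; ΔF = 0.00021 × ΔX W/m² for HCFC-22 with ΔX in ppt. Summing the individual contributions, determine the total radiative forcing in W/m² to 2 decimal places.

ΔF = 3.51 W/m²

CO₂: 5.27 × ln(494/279) = 5.27 × ln(1.77061) = 5.27 × 0.57132 = 3.0109 W/m².
N₂O: 0.120 × (√407 − √270) = 0.120 × (20.1742 − 16.4317) = 0.120 × 3.7425 = 0.4491 W/m².
HCFC-22: ΔF = 0.00021 × (226 − 2) = 0.00021 × 224 = 0.0470 W/m².
Total ΔF = 3.0109 + 0.4491 + 0.0470 = 3.5070 W/m².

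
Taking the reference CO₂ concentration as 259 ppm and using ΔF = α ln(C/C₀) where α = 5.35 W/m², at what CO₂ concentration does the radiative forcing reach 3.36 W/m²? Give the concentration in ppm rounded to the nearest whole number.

C ≈ 485 ppm

Set 5.35 ln(C/259) = 3.36, so ln(C/259) = 3.36/5.35 = 0.62804.
Then C/259 = e^0.62804 = 1.87393, giving C = 259 × 1.87393 = 485.35 ppm.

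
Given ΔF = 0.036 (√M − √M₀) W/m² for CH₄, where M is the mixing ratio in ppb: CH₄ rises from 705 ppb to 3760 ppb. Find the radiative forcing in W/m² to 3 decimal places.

ΔF = 1.252 W/m²

CH₄: 0.036 × (√3760 − √705) = 0.036 × (61.3188 − 26.5518) = 0.036 × 34.7670 = 1.2516 W/m².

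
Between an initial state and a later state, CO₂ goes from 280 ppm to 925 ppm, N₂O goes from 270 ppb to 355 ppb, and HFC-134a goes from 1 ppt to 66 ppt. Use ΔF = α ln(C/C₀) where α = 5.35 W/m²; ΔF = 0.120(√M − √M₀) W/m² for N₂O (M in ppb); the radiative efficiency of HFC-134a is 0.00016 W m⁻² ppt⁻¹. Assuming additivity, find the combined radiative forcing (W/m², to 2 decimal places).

ΔF = 6.69 W/m²

CO₂: 5.35 × ln(925/280) = 5.35 × ln(3.30357) = 5.35 × 1.19500 = 6.3933 W/m².
N₂O: 0.120 × (√355 − √270) = 0.120 × (18.8414 − 16.4317) = 0.120 × 2.4097 = 0.2892 W/m².
HFC-134a: ΔF = 0.00016 × (66 − 1) = 0.00016 × 65 = 0.0104 W/m².
Total ΔF = 6.3933 + 0.2892 + 0.0104 = 6.6929 W/m².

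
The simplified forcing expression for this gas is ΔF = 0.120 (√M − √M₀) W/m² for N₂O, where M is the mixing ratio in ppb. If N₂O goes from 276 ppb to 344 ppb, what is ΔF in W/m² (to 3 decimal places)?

ΔF = 0.232 W/m²

N₂O: 0.120 × (√344 − √276) = 0.120 × (18.5472 − 16.6132) = 0.120 × 1.9340 = 0.2321 W/m².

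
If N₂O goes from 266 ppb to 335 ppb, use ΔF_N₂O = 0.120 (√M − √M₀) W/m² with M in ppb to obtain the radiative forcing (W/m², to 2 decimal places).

ΔF = 0.24 W/m²

N₂O: 0.120 × (√335 − √266) = 0.120 × (18.3030 − 16.3095) = 0.120 × 1.9935 = 0.2392 W/m².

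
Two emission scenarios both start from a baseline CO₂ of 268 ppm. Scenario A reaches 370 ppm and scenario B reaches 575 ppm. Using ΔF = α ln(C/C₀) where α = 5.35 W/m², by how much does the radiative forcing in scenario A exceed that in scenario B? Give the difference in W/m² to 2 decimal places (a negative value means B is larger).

ΔF_A − ΔF_B = -2.36 W/m²

ΔF_A = 5.35 ln(370/268) = 5.35 × 0.32252 = 1.7255 W/m².
ΔF_B = 5.35 ln(575/268) = 5.35 × 0.76338 = 4.0841 W/m².
Difference: 1.7255 − 4.0841 = -2.3586 W/m².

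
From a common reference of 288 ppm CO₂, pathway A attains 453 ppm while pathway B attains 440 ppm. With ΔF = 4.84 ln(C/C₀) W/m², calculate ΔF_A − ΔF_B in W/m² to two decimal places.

ΔF_A = 4.84 ln(453/288) = 4.84 × 0.45293 = 2.1922 W/m².
ΔF_B = 4.84 ln(440/288) = 4.84 × 0.42381 = 2.0512 W/m².
Difference: 2.1922 − 2.0512 = 0.1410 W/m².

ΔF_A − ΔF_B = 0.14 W/m²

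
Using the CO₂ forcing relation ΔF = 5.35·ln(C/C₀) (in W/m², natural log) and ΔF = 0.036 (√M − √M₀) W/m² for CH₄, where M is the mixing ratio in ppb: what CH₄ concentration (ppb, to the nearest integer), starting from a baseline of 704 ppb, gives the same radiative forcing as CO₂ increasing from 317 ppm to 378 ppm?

M ≈ 2776 ppb

CO₂ forcing: 5.35 × ln(378/317) = 5.35 × 0.175992 = 0.94156 W/m².
Set 0.036(√M − √704) = 0.94156: √M = 0.94156/0.036 + √704 = 26.1544 + 26.5330 = 52.6874.
M = (52.6874)² = 2775.96 ppb.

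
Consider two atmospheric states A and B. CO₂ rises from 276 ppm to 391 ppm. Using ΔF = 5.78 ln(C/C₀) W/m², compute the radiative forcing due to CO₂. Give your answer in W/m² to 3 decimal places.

CO₂: 5.78 × ln(391/276) = 5.78 × ln(1.41667) = 5.78 × 0.34831 = 2.0132 W/m².

ΔF = 2.013 W/m²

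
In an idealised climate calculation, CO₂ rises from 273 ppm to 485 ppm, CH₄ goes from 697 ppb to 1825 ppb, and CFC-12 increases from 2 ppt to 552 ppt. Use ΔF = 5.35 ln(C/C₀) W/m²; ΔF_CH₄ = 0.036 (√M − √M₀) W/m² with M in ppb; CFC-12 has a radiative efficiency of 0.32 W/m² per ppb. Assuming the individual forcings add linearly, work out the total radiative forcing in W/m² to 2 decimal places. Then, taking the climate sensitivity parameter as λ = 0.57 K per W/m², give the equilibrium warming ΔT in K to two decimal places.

CO₂: 5.35 × ln(485/273) = 5.35 × ln(1.77656) = 5.35 × 0.57468 = 3.0745 W/m².
CH₄: 0.036 × (√1825 − √697) = 0.036 × (42.7200 − 26.4008) = 0.036 × 16.3192 = 0.5875 W/m².
CFC-12: Δ = 552 − 2 = 550 ppt = 0.550 ppb; ΔF = 0.32 × 0.550 = 0.1760 W/m².
Total ΔF = 3.0745 + 0.5875 + 0.1760 = 3.8380 W/m².
ΔT = λ ΔF = 0.57 × 3.84 = 2.1888 K.

ΔF = 3.84 W/m²; ΔT = 2.19 K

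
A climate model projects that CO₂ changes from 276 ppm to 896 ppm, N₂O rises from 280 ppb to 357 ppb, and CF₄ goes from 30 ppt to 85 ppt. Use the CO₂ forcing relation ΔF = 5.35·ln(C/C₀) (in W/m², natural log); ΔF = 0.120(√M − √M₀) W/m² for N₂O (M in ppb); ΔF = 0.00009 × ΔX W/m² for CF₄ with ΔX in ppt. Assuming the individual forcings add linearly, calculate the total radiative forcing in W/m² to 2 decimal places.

CO₂: 5.35 × ln(896/276) = 5.35 × ln(3.24638) = 5.35 × 1.17754 = 6.2998 W/m².
N₂O: 0.120 × (√357 − √280) = 0.120 × (18.8944 − 16.7332) = 0.120 × 2.1612 = 0.2593 W/m².
CF₄: ΔF = 0.00009 × (85 − 30) = 0.00009 × 55 = 0.0050 W/m².
Total ΔF = 6.2998 + 0.2593 + 0.0050 = 6.5641 W/m².

ΔF = 6.56 W/m²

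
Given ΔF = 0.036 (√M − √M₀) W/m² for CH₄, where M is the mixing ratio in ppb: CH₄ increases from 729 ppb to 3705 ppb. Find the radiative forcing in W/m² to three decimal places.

CH₄: 0.036 × (√3705 − √729) = 0.036 × (60.8687 − 27.0000) = 0.036 × 33.8687 = 1.2193 W/m².

ΔF = 1.219 W/m²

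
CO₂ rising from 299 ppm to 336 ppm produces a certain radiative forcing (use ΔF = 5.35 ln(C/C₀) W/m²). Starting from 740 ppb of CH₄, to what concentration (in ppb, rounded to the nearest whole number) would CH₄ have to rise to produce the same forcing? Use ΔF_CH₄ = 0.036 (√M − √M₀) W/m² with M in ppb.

CO₂ forcing: 5.35 × ln(336/299) = 5.35 × 0.116668 = 0.62417 W/m².
Set 0.036(√M − √740) = 0.62417: √M = 0.62417/0.036 + √740 = 17.3381 + 27.2029 = 44.5410.
M = (44.5410)² = 1983.90 ppb.

M ≈ 1984 ppb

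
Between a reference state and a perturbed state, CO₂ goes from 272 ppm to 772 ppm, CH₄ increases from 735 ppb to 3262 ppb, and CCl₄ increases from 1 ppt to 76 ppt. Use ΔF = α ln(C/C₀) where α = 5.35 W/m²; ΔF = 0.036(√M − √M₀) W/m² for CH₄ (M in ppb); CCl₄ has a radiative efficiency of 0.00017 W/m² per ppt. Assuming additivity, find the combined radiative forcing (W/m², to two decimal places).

CO₂: 5.35 × ln(772/272) = 5.35 × ln(2.83824) = 5.35 × 1.04318 = 5.5810 W/m².
CH₄: 0.036 × (√3262 − √735) = 0.036 × (57.1139 − 27.1109) = 0.036 × 30.0030 = 1.0801 W/m².
CCl₄: ΔF = 0.00017 × (76 − 1) = 0.00017 × 75 = 0.0128 W/m².
Total ΔF = 5.5810 + 1.0801 + 0.0128 = 6.6739 W/m².

ΔF = 6.67 W/m²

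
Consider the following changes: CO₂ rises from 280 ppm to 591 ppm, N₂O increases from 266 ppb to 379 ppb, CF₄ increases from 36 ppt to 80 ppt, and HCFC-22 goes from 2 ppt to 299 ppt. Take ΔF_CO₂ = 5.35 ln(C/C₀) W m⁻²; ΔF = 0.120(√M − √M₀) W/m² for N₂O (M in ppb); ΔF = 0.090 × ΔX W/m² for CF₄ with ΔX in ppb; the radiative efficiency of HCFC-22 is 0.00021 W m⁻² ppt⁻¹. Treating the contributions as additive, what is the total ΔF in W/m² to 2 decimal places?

CO₂: 5.35 × ln(591/280) = 5.35 × ln(2.11071) = 5.35 × 0.74702 = 3.9966 W/m².
N₂O: 0.120 × (√379 − √266) = 0.120 × (19.4679 − 16.3095) = 0.120 × 3.1584 = 0.3790 W/m².
CF₄: Δ = 80 − 36 = 44 ppt = 0.044 ppb; ΔF = 0.090 × 0.044 = 0.0040 W/m².
HCFC-22: ΔF = 0.00021 × (299 − 2) = 0.00021 × 297 = 0.0624 W/m².
Total ΔF = 3.9966 + 0.3790 + 0.0040 + 0.0624 = 4.4420 W/m².

ΔF = 4.44 W/m²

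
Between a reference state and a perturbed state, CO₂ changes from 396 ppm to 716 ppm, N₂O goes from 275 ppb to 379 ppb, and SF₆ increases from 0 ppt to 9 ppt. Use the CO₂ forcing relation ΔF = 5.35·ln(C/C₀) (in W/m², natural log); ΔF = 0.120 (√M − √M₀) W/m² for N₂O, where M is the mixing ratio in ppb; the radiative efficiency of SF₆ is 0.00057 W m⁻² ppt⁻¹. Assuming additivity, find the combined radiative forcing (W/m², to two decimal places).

ΔF = 3.52 W/m²

CO₂: 5.35 × ln(716/396) = 5.35 × ln(1.80808) = 5.35 × 0.59227 = 3.1686 W/m².
N₂O: 0.120 × (√379 − √275) = 0.120 × (19.4679 − 16.5831) = 0.120 × 2.8848 = 0.3462 W/m².
SF₆: ΔF = 0.00057 × (9 − 0) = 0.00057 × 9 = 0.0051 W/m².
Total ΔF = 3.1686 + 0.3462 + 0.0051 = 3.5199 W/m².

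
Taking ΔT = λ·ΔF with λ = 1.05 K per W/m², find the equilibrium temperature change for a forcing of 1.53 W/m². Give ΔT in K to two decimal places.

ΔT = 1.61 K

ΔT = λ ΔF = 1.05 × 1.53 = 1.6065 K.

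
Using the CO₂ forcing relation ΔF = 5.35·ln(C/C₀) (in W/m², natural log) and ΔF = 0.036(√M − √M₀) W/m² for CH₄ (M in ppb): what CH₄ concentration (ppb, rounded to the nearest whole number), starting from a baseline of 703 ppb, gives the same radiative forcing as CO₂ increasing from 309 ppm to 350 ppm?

CO₂ forcing: 5.35 × ln(350/309) = 5.35 × 0.124592 = 0.66657 W/m².
Set 0.036(√M − √703) = 0.66657: √M = 0.66657/0.036 + √703 = 18.5158 + 26.5141 = 45.0299.
M = (45.0299)² = 2027.69 ppb.

M ≈ 2028 ppb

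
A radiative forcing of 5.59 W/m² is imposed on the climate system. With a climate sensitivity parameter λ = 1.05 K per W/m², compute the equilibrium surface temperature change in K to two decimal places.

ΔT = 5.87 K

ΔT = λ ΔF = 1.05 × 5.59 = 5.8695 K.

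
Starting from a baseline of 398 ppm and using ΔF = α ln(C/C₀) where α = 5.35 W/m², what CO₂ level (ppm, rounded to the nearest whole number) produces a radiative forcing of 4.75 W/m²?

C ≈ 967 ppm

Set 5.35 ln(C/398) = 4.75, so ln(C/398) = 4.75/5.35 = 0.88785.
Then C/398 = e^0.88785 = 2.42990, giving C = 398 × 2.42990 = 967.10 ppm.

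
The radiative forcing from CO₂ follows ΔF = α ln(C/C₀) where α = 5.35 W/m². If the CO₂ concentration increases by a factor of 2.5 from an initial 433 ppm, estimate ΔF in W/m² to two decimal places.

ΔF = 4.90 W/m²

ΔF = 5.35 × ln(2.5) = 5.35 × 0.91629 = 4.9022 W/m².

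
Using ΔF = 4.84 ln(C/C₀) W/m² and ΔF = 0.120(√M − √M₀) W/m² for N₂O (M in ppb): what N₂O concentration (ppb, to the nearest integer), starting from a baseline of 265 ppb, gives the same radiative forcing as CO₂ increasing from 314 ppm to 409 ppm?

M ≈ 726 ppb

CO₂ forcing: 4.84 × ln(409/314) = 4.84 × 0.264322 = 1.27932 W/m².
Set 0.120(√M − √265) = 1.27932: √M = 1.27932/0.120 + √265 = 10.6610 + 16.2788 = 26.9398.
M = (26.9398)² = 725.75 ppb.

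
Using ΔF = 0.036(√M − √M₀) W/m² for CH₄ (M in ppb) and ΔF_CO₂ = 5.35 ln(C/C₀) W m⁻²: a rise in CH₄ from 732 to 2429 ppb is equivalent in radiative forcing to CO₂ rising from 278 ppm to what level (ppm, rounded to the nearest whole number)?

C ≈ 323 ppm

CH₄ forcing: 0.036 × (√2429 − √732) = 0.036 × (49.2849 − 27.0555) = 0.036 × 22.2294 = 0.80026 W/m².
Set 5.35 ln(C/278) = 0.80026: ln(C/278) = 0.80026/5.35 = 0.14958, so C = 278 × e^0.14958 = 278 × 1.16135 = 322.86 ppm.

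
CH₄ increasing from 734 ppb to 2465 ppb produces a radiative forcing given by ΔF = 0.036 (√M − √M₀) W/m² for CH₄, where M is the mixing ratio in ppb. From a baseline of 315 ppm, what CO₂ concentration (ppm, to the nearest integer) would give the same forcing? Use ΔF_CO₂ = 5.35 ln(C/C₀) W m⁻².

CH₄ forcing: 0.036 × (√2465 − √734) = 0.036 × (49.6488 − 27.0924) = 0.036 × 22.5564 = 0.81203 W/m².
Set 5.35 ln(C/315) = 0.81203: ln(C/315) = 0.81203/5.35 = 0.15178, so C = 315 × e^0.15178 = 315 × 1.16390 = 366.63 ppm.

C ≈ 367 ppm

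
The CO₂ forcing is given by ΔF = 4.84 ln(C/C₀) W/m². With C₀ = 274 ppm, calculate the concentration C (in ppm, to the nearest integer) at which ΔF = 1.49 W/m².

Set 4.84 ln(C/274) = 1.49, so ln(C/274) = 1.49/4.84 = 0.30785.
Then C/274 = e^0.30785 = 1.36050, giving C = 274 × 1.36050 = 372.78 ppm.

C ≈ 373 ppm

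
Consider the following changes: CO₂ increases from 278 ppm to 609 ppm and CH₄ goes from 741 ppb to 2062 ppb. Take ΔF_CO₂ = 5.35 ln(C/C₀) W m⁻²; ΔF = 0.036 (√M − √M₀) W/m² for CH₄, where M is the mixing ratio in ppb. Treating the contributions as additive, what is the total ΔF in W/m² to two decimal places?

ΔF = 4.85 W/m²

CO₂: 5.35 × ln(609/278) = 5.35 × ln(2.19065) = 5.35 × 0.78420 = 4.1955 W/m².
CH₄: 0.036 × (√2062 − √741) = 0.036 × (45.4093 − 27.2213) = 0.036 × 18.1880 = 0.6548 W/m².
Total ΔF = 4.1955 + 0.6548 = 4.8503 W/m².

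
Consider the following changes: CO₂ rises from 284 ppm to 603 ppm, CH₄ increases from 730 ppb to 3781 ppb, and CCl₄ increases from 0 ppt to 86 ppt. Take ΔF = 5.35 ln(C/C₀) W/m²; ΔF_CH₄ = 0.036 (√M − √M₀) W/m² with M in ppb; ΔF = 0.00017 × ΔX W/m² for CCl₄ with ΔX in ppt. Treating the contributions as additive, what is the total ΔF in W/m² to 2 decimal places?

ΔF = 5.28 W/m²

CO₂: 5.35 × ln(603/284) = 5.35 × ln(2.12324) = 5.35 × 0.75294 = 4.0282 W/m².
CH₄: 0.036 × (√3781 − √730) = 0.036 × (61.4898 − 27.0185) = 0.036 × 34.4713 = 1.2410 W/m².
CCl₄: ΔF = 0.00017 × (86 − 0) = 0.00017 × 86 = 0.0146 W/m².
Total ΔF = 4.0282 + 1.2410 + 0.0146 = 5.2838 W/m².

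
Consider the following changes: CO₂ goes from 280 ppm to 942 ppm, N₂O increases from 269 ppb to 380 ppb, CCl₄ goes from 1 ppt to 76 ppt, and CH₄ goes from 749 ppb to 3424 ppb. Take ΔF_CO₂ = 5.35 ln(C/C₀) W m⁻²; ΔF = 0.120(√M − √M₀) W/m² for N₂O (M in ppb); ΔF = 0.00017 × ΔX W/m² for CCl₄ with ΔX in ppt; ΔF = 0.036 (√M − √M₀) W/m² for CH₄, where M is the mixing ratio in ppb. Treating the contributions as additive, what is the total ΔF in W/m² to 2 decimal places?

CO₂: 5.35 × ln(942/280) = 5.35 × ln(3.36429) = 5.35 × 1.21322 = 6.4907 W/m².
N₂O: 0.120 × (√380 − √269) = 0.120 × (19.4936 − 16.4012) = 0.120 × 3.0924 = 0.3711 W/m².
CCl₄: ΔF = 0.00017 × (76 − 1) = 0.00017 × 75 = 0.0128 W/m².
CH₄: 0.036 × (√3424 − √749) = 0.036 × (58.5150 − 27.3679) = 0.036 × 31.1471 = 1.1213 W/m².
Total ΔF = 6.4907 + 0.3711 + 0.0128 + 1.1213 = 7.9959 W/m².

ΔF = 8.00 W/m²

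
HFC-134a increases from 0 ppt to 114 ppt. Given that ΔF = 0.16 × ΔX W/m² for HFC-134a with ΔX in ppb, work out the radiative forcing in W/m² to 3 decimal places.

HFC-134a: Δ = 114 − 0 = 114 ppt = 0.114 ppb; ΔF = 0.16 × 0.114 = 0.0182 W/m².

ΔF = 0.018 W/m²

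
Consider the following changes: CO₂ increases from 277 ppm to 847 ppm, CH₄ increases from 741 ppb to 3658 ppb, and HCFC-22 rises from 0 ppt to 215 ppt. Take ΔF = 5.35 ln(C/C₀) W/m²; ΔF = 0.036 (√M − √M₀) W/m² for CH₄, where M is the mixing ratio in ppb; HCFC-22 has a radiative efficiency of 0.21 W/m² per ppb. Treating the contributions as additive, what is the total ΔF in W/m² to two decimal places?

ΔF = 7.22 W/m²

CO₂: 5.35 × ln(847/277) = 5.35 × ln(3.05776) = 5.35 × 1.11768 = 5.9796 W/m².
CH₄: 0.036 × (√3658 − √741) = 0.036 × (60.4814 − 27.2213) = 0.036 × 33.2601 = 1.1974 W/m².
HCFC-22: Δ = 215 − 0 = 215 ppt = 0.215 ppb; ΔF = 0.21 × 0.215 = 0.0452 W/m².
Total ΔF = 5.9796 + 1.1974 + 0.0452 = 7.2222 W/m².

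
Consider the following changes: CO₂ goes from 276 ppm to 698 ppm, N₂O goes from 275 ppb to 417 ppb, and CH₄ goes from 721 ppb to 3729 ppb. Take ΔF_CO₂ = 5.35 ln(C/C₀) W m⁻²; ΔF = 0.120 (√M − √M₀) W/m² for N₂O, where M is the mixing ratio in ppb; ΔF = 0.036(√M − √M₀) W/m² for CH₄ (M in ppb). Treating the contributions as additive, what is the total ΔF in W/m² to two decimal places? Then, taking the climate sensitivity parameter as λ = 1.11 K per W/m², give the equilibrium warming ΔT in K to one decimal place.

ΔF = 6.66 W/m²; ΔT = 7.4 K

CO₂: 5.35 × ln(698/276) = 5.35 × ln(2.52899) = 5.35 × 0.92782 = 4.9638 W/m².
N₂O: 0.120 × (√417 − √275) = 0.120 × (20.4206 − 16.5831) = 0.120 × 3.8375 = 0.4605 W/m².
CH₄: 0.036 × (√3729 − √721) = 0.036 × (61.0655 − 26.8514) = 0.036 × 34.2141 = 1.2317 W/m².
Total ΔF = 4.9638 + 0.4605 + 1.2317 = 6.6560 W/m².
ΔT = λ ΔF = 1.11 × 6.66 = 7.3926 K.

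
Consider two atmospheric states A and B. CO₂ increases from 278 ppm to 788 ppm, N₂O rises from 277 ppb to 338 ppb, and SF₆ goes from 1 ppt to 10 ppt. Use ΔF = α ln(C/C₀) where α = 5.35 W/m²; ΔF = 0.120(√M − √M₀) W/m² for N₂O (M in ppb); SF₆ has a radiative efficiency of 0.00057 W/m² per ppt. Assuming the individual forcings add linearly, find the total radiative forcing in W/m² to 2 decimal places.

CO₂: 5.35 × ln(788/278) = 5.35 × ln(2.83453) = 5.35 × 1.04188 = 5.5741 W/m².
N₂O: 0.120 × (√338 − √277) = 0.120 × (18.3848 − 16.6433) = 0.120 × 1.7415 = 0.2090 W/m².
SF₆: ΔF = 0.00057 × (10 − 1) = 0.00057 × 9 = 0.0051 W/m².
Total ΔF = 5.5741 + 0.2090 + 0.0051 = 5.7882 W/m².

ΔF = 5.79 W/m²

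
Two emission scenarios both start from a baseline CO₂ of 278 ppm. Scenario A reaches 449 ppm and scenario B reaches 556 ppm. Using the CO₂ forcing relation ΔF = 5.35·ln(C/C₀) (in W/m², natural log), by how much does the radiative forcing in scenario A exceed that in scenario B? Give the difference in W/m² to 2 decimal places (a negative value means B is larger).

ΔF_A − ΔF_B = -1.14 W/m²

ΔF_A = 5.35 ln(449/278) = 5.35 × 0.47940 = 2.5648 W/m².
ΔF_B = 5.35 ln(556/278) = 5.35 × 0.69315 = 3.7084 W/m².
Difference: 2.5648 − 3.7084 = -1.1436 W/m².
(Equivalently, ΔF_A − ΔF_B = 5.35 ln(449/556) = 5.35 × -0.21375 = -1.1436 W/m².)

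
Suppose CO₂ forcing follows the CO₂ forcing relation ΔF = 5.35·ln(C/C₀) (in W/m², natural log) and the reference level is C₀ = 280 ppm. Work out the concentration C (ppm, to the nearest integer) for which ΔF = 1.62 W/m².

C ≈ 379 ppm

Set 5.35 ln(C/280) = 1.62, so ln(C/280) = 1.62/5.35 = 0.30280.
Then C/280 = e^0.30280 = 1.35364, giving C = 280 × 1.35364 = 379.02 ppm.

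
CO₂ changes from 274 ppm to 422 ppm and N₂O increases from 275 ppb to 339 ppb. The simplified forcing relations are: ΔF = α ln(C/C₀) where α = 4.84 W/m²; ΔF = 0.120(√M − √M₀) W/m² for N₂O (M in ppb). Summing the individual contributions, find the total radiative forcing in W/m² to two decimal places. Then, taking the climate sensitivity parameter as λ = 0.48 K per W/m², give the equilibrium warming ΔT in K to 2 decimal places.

CO₂: 4.84 × ln(422/274) = 4.84 × ln(1.54015) = 4.84 × 0.43188 = 2.0903 W/m².
N₂O: 0.120 × (√339 − √275) = 0.120 × (18.4120 − 16.5831) = 0.120 × 1.8289 = 0.2195 W/m².
Total ΔF = 2.0903 + 0.2195 = 2.3098 W/m².
ΔT = λ ΔF = 0.48 × 2.31 = 1.1088 K.

ΔF = 2.31 W/m²; ΔT = 1.11 K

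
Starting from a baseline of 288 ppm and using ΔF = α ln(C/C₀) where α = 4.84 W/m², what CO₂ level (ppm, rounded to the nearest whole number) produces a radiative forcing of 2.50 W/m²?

Set 4.84 ln(C/288) = 2.50, so ln(C/288) = 2.50/4.84 = 0.51653.
Then C/288 = e^0.51653 = 1.67620, giving C = 288 × 1.67620 = 482.75 ppm.

C ≈ 483 ppm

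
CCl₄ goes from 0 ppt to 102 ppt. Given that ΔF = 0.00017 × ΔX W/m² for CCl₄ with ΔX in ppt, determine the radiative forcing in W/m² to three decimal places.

ΔF = 0.017 W/m²

CCl₄: ΔF = 0.00017 × (102 − 0) = 0.00017 × 102 = 0.0173 W/m².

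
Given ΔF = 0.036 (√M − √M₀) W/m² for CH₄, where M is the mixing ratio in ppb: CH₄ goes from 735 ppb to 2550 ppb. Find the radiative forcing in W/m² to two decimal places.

CH₄: 0.036 × (√2550 − √735) = 0.036 × (50.4975 − 27.1109) = 0.036 × 23.3866 = 0.8419 W/m².

ΔF = 0.84 W/m²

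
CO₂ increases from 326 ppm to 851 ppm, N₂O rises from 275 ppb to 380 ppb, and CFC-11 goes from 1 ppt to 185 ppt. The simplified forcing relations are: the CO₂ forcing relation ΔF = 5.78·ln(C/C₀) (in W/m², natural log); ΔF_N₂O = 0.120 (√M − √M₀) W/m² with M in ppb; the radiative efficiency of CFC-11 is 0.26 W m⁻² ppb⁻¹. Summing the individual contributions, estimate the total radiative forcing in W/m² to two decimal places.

CO₂: 5.78 × ln(851/326) = 5.78 × ln(2.61043) = 5.78 × 0.95951 = 5.5460 W/m².
N₂O: 0.120 × (√380 − √275) = 0.120 × (19.4936 − 16.5831) = 0.120 × 2.9105 = 0.3493 W/m².
CFC-11: Δ = 185 − 1 = 184 ppt = 0.184 ppb; ΔF = 0.26 × 0.184 = 0.0478 W/m².
Total ΔF = 5.5460 + 0.3493 + 0.0478 = 5.9431 W/m².

ΔF = 5.94 W/m²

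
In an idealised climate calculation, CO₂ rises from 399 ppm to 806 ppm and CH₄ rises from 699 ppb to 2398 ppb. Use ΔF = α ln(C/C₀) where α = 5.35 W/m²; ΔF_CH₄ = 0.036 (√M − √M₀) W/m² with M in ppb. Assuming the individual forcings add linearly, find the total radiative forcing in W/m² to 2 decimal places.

CO₂: 5.35 × ln(806/399) = 5.35 × ln(2.02005) = 5.35 × 0.70312 = 3.7617 W/m².
CH₄: 0.036 × (√2398 − √699) = 0.036 × (48.9694 − 26.4386) = 0.036 × 22.5308 = 0.8111 W/m².
Total ΔF = 3.7617 + 0.8111 = 4.5728 W/m².

ΔF = 4.57 W/m²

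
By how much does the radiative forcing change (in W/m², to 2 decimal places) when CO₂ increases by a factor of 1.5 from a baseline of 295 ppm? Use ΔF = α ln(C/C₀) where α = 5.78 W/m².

ΔF = 2.34 W/m²

Because the forcing depends only on the ratio C/C₀, the initial concentration does not enter.
ΔF = 5.78 × ln(1.5) = 5.78 × 0.40547 = 2.3436 W/m².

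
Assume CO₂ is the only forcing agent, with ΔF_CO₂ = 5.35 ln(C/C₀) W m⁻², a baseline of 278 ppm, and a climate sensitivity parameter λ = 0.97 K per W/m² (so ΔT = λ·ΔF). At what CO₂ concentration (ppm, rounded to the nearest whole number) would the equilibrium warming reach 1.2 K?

C ≈ 350 ppm

Required forcing: ΔF = ΔT/λ = 1.2/0.97 = 1.2371 W/m².
Then ln(C/278) = ΔF/5.35 = 1.2371/5.35 = 0.23123.
So C = 278 × e^0.23123 = 278 × 1.26015 = 350.32 ppm.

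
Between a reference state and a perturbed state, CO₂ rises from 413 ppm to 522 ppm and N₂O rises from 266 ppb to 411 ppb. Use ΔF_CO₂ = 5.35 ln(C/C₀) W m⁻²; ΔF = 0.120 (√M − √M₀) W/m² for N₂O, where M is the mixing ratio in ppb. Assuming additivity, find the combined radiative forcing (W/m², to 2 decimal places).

ΔF = 1.73 W/m²

CO₂: 5.35 × ln(522/413) = 5.35 × ln(1.26392) = 5.35 × 0.23422 = 1.2531 W/m².
N₂O: 0.120 × (√411 − √266) = 0.120 × (20.2731 − 16.3095) = 0.120 × 3.9636 = 0.4756 W/m².
Total ΔF = 1.2531 + 0.4756 = 1.7287 W/m².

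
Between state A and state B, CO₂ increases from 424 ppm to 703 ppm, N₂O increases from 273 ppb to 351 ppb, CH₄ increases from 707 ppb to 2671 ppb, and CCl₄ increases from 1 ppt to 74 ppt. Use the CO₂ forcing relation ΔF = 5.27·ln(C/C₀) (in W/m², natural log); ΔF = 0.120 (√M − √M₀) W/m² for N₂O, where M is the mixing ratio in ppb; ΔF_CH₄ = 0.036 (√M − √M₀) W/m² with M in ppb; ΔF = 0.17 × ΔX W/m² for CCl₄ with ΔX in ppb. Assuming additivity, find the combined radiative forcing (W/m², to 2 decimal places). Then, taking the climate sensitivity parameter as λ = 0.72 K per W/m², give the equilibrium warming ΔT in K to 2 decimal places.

CO₂: 5.27 × ln(703/424) = 5.27 × ln(1.65802) = 5.27 × 0.50562 = 2.6646 W/m².
N₂O: 0.120 × (√351 − √273) = 0.120 × (18.7350 − 16.5227) = 0.120 × 2.2123 = 0.2655 W/m².
CH₄: 0.036 × (√2671 − √707) = 0.036 × (51.6817 − 26.5895) = 0.036 × 25.0922 = 0.9033 W/m².
CCl₄: Δ = 74 − 1 = 73 ppt = 0.073 ppb; ΔF = 0.17 × 0.073 = 0.0124 W/m².
Total ΔF = 2.6646 + 0.2655 + 0.9033 + 0.0124 = 3.8458 W/m².
ΔT = λ ΔF = 0.72 × 3.85 = 2.7720 K.

ΔF = 3.85 W/m²; ΔT = 2.77 K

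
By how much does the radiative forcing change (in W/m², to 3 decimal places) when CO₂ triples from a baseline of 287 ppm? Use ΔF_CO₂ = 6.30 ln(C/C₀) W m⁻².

Because the forcing depends only on the ratio C/C₀, the initial concentration does not enter.
ΔF = 6.30 × ln(3) = 6.30 × 1.09861 = 6.9212 W/m².

ΔF = 6.921 W/m²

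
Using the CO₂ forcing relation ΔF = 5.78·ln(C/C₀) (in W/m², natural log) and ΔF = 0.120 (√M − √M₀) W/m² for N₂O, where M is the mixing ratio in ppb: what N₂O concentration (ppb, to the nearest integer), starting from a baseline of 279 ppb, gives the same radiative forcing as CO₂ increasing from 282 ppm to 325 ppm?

M ≈ 554 ppb

CO₂ forcing: 5.78 × ln(325/282) = 5.78 × 0.141918 = 0.82029 W/m².
Set 0.120(√M − √279) = 0.82029: √M = 0.82029/0.120 + √279 = 6.8358 + 16.7033 = 23.5391.
M = (23.5391)² = 554.09 ppb.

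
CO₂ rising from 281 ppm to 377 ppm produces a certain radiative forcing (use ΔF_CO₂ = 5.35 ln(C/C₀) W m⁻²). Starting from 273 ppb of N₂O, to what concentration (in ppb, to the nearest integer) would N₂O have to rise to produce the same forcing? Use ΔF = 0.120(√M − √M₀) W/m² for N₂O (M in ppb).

CO₂ forcing: 5.35 × ln(377/281) = 5.35 × 0.293891 = 1.57232 W/m².
Set 0.120(√M − √273) = 1.57232: √M = 1.57232/0.120 + √273 = 13.1027 + 16.5227 = 29.6254.
M = (29.6254)² = 877.66 ppb.

M ≈ 878 ppb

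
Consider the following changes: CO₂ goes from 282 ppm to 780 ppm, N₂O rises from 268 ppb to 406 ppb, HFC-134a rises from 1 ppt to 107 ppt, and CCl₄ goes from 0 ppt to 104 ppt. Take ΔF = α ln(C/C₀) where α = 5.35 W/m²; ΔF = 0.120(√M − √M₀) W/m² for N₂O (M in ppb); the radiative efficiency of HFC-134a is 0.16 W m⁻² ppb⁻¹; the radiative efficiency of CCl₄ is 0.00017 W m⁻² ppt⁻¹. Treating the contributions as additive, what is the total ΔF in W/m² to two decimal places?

ΔF = 5.93 W/m²

CO₂: 5.35 × ln(780/282) = 5.35 × ln(2.76596) = 5.35 × 1.01739 = 5.4430 W/m².
N₂O: 0.120 × (√406 − √268) = 0.120 × (20.1494 − 16.3707) = 0.120 × 3.7787 = 0.4534 W/m².
HFC-134a: Δ = 107 − 1 = 106 ppt = 0.106 ppb; ΔF = 0.16 × 0.106 = 0.0170 W/m².
CCl₄: ΔF = 0.00017 × (104 − 0) = 0.00017 × 104 = 0.0177 W/m².
Total ΔF = 5.4430 + 0.4534 + 0.0170 + 0.0177 = 5.9311 W/m².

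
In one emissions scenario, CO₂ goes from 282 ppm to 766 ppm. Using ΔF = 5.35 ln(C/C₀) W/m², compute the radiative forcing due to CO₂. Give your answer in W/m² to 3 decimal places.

ΔF = 5.346 W/m²

CO₂ absorption bands are partially saturated, so forcing scales with the logarithm of the concentration ratio.
CO₂: 5.35 × ln(766/282) = 5.35 × ln(2.71631) = 5.35 × 0.99927 = 5.3461 W/m².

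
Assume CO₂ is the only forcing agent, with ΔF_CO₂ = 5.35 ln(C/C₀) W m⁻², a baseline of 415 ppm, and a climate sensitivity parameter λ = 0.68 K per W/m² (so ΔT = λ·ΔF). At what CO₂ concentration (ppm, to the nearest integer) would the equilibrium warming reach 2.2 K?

Required forcing: ΔF = ΔT/λ = 2.2/0.68 = 3.2353 W/m².
Then ln(C/415) = ΔF/5.35 = 3.2353/5.35 = 0.60473.
So C = 415 × e^0.60473 = 415 × 1.83076 = 759.77 ppm.

C ≈ 760 ppm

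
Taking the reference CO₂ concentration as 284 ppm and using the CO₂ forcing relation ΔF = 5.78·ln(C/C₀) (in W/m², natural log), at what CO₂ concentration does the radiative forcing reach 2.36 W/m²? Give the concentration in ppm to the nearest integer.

C ≈ 427 ppm

Set 5.78 ln(C/284) = 2.36, so ln(C/284) = 2.36/5.78 = 0.40830.
Then C/284 = e^0.40830 = 1.50426, giving C = 284 × 1.50426 = 427.21 ppm.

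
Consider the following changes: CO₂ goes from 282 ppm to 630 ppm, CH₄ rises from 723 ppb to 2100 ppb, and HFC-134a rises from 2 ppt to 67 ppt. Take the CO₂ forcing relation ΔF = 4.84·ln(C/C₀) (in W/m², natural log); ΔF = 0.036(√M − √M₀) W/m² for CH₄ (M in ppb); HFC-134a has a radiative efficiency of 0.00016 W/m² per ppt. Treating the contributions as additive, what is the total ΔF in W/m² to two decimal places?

CO₂: 4.84 × ln(630/282) = 4.84 × ln(2.23404) = 4.84 × 0.80381 = 3.8904 W/m².
CH₄: 0.036 × (√2100 − √723) = 0.036 × (45.8258 − 26.8887) = 0.036 × 18.9371 = 0.6817 W/m².
HFC-134a: ΔF = 0.00016 × (67 − 2) = 0.00016 × 65 = 0.0104 W/m².
Total ΔF = 3.8904 + 0.6817 + 0.0104 = 4.5825 W/m².

ΔF = 4.58 W/m²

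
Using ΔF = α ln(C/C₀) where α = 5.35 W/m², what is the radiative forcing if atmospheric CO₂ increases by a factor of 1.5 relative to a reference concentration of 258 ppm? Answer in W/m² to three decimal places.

ΔF = 2.169 W/m²

ΔF = 5.35 × ln(1.5) = 5.35 × 0.40547 = 2.1693 W/m².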